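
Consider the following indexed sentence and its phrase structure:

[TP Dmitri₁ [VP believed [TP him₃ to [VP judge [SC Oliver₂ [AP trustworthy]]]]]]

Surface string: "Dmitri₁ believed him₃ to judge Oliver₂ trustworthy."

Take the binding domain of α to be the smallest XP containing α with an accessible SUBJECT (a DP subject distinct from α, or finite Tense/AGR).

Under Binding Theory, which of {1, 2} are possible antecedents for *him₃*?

none

*him* is a pronoun, so Principle B applies: it must be free in its binding domain.
Binding domain of *him₃*: the matrix TP, whose subject is Dmitri₁.
*Dmitri₁* c-commands the pronoun within its binding domain → coindexation would violate Principle B.
*Oliver₂*: the pronoun c-commands this R-expression → coindexation would violate Principle C on *Oliver₂*.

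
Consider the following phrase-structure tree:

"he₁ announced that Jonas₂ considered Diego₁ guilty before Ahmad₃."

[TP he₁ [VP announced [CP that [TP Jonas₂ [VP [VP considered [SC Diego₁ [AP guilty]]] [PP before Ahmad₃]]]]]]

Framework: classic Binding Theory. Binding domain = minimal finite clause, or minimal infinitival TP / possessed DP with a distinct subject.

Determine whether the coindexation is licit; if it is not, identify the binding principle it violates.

Principle C

The two coindexed NPs are *he₁* and *Diego₁*.
*Diego₁* is an R-expression. Principle C requires it to be free everywhere.
*he₁* c-commands it and carries the same index.
The R-expression is bound → Principle C violation.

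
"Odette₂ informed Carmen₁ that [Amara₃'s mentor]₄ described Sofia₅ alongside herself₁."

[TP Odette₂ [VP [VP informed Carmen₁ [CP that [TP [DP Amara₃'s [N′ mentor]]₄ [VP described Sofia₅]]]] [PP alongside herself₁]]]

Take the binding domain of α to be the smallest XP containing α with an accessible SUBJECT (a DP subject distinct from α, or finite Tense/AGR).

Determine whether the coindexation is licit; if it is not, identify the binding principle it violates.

The two coindexed NPs are *Carmen₁* and *herself₁*.
*herself₁* is an anaphor. Principle A requires it to be bound within its binding domain — the matrix TP, whose subject is Odette₂.
Within that domain it is c-commanded by *Odette₂*, which does not share its index.
*Carmen₁* does not c-command the anaphor at all.
The anaphor is unbound in its domain → Principle A violation.

Principle A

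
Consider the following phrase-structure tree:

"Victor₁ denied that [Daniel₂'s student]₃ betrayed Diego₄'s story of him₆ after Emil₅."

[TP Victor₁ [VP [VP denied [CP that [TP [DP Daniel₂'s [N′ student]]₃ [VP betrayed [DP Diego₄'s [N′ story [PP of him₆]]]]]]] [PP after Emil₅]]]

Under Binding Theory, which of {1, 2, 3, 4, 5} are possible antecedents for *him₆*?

*him* is a pronoun, so Principle B applies: it must be free in its binding domain.
Binding domain of *him₆*: the possessed DP, whose subject is Diego₄.
*Victor₁* c-commands the pronoun but from outside its binding domain, and is not c-commanded by it → coindexation permitted.
*Daniel₂* and the pronoun do not c-command one another → neither Principle B nor Principle C is at stake; coindexation permitted.
*[Daniel₂'s student]₃* c-commands the pronoun but from outside its binding domain, and is not c-commanded by it → coindexation permitted.
*Diego₄* c-commands the pronoun within its binding domain → coindexation would violate Principle B.
*Emil₅* and the pronoun do not c-command one another → neither Principle B nor Principle C is at stake; coindexation permitted.

{1, 2, 3, 5}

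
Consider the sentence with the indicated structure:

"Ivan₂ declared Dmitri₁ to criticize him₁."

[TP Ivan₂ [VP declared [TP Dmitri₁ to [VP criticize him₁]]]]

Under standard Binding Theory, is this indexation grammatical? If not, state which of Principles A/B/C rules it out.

Principle B

The two coindexed NPs are *Dmitri₁* and *him₁*.
*him₁* is a pronoun. Its binding domain is the embedded TP, whose subject is Dmitri₁.
*Dmitri₁* c-commands it within that domain and carries the same index.
The pronoun is locally bound → Principle B violation.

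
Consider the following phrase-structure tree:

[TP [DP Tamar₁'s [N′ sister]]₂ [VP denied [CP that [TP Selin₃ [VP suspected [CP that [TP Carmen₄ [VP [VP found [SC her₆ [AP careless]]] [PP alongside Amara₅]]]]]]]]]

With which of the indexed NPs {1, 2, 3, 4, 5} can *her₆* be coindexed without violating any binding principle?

*her* is a pronoun, so Principle B applies: it must be free in its binding domain.
Binding domain of *her₆*: the embedded TP, whose subject is Carmen₄.
*Tamar₁* and the pronoun do not c-command one another → neither Principle B nor Principle C is at stake; coindexation permitted.
*[Tamar₁'s sister]₂* c-commands the pronoun but from outside its binding domain, and is not c-commanded by it → coindexation permitted.
*Selin₃* c-commands the pronoun but from outside its binding domain, and is not c-commanded by it → coindexation permitted.
*Carmen₄* c-commands the pronoun within its binding domain → coindexation would violate Principle B.
*Amara₅* and the pronoun do not c-command one another → neither Principle B nor Principle C is at stake; coindexation permitted.

{1, 2, 3, 5}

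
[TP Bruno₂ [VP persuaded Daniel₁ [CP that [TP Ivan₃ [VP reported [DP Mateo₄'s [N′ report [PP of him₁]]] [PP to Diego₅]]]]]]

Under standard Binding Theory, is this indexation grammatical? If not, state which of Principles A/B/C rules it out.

grammatical

The two coindexed NPs are *Daniel₁* and *him₁*.
*him₁* is a pronoun; its binding domain is the possessed DP, whose subject is Mateo₄. Within that domain it is c-commanded only by *Mateo₄*, which carries a different index — the pronoun is free locally, so Principle B holds.
*Daniel₁* is an R-expression; *him₁* does not c-command it, and no other NP shares its index, so Principle C is satisfied.
All principles are respected.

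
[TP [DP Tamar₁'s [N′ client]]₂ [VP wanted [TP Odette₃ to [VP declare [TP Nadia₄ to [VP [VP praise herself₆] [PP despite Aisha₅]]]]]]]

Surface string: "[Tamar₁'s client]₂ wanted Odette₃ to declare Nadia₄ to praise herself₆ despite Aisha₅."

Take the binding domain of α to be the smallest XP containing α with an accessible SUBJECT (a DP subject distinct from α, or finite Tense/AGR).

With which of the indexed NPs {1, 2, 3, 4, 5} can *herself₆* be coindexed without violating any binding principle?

{4}

*herself* is an anaphor, so Principle A applies: it must be bound in its binding domain.
Binding domain of *herself₆*: the embedded TP, whose subject is Nadia₄.
*Tamar₁* does not c-command the anaphor → cannot bind it.
*[Tamar₁'s client]₂* c-commands the anaphor but is outside its binding domain → cannot satisfy Principle A.
*Odette₃* c-commands the anaphor but is outside its binding domain → cannot satisfy Principle A.
*Nadia₄* c-commands the anaphor within its binding domain → licit binder.
*Aisha₅* does not c-command the anaphor → cannot bind it.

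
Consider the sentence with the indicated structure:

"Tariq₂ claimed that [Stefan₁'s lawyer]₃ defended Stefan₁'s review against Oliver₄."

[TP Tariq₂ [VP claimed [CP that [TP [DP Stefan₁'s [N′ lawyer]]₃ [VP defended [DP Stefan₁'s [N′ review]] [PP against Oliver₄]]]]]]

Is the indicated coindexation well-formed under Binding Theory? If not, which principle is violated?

The two coindexed NPs are *Stefan₁* and *Stefan₁*.
*Stefan₁* is an R-expression; no coindexed NP c-commands it, so Principle C holds.
*Stefan₁* is an R-expression; *Stefan₁* does not c-command it, and no other NP shares its index, so Principle C is satisfied.
All principles are respected.

grammatical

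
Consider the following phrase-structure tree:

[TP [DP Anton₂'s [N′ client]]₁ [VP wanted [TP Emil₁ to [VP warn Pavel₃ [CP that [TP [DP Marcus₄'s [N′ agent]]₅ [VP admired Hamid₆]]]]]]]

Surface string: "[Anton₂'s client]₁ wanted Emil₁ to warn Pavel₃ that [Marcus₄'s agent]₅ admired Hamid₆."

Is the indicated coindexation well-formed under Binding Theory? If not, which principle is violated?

The two coindexed NPs are *[Anton₂'s client]₁* and *Emil₁*.
*Emil₁* is an R-expression. Principle C requires it to be free everywhere.
*[Anton₂'s client]₁* c-commands it and carries the same index.
The R-expression is bound → Principle C violation.

Principle C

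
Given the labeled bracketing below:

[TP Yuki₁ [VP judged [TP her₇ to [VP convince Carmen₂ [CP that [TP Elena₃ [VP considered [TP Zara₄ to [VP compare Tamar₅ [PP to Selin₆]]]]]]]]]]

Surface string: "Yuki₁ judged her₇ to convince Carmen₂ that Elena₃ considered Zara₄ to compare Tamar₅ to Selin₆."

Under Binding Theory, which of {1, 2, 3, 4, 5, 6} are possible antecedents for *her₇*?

none

*her* is a pronoun, so Principle B applies: it must be free in its binding domain.
Binding domain of *her₇*: the matrix TP, whose subject is Yuki₁.
*Yuki₁* c-commands the pronoun within its binding domain → coindexation would violate Principle B.
*Carmen₂*: the pronoun c-commands this R-expression → coindexation would violate Principle C on *Carmen₂*.
*Elena₃*: the pronoun c-commands this R-expression → coindexation would violate Principle C on *Elena₃*.
*Zara₄*: the pronoun c-commands this R-expression → coindexation would violate Principle C on *Zara₄*.
*Tamar₅*: the pronoun c-commands this R-expression → coindexation would violate Principle C on *Tamar₅*.
*Selin₆*: the pronoun c-commands this R-expression → coindexation would violate Principle C on *Selin₆*.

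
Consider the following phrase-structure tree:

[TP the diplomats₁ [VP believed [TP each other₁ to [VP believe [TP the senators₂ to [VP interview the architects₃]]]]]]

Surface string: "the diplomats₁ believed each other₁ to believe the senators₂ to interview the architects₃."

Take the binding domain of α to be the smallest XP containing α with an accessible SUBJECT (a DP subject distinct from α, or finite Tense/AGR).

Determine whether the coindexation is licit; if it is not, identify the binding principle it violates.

grammatical

The two coindexed NPs are *the diplomats₁* and *each other₁*.
*each other₁* is an anaphor; its binding domain is the matrix TP, whose subject is the diplomats₁. *the diplomats₁* c-commands it within that domain and shares its index, so Principle A is satisfied.
*the diplomats₁* is an R-expression; *each other₁* does not c-command it, and no other NP shares its index, so Principle C is satisfied.
All principles are respected.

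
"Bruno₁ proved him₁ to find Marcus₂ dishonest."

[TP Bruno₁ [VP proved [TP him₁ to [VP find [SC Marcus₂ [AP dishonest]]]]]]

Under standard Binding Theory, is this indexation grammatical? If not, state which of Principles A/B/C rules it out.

The two coindexed NPs are *Bruno₁* and *him₁*.
*him₁* is a pronoun. Its binding domain is the matrix TP, whose subject is Bruno₁.
*Bruno₁* c-commands it within that domain and carries the same index.
The pronoun is locally bound → Principle B violation.

Principle B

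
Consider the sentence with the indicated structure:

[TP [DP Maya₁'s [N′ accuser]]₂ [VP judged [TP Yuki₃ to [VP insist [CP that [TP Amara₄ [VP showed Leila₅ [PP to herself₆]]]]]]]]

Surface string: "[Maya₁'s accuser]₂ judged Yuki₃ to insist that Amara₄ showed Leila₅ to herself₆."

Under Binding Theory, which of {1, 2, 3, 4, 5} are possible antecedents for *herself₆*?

*herself* is an anaphor, so Principle A applies: it must be bound in its binding domain.
Binding domain of *herself₆*: the embedded TP, whose subject is Amara₄.
*Maya₁* does not c-command the anaphor → cannot bind it.
*[Maya₁'s accuser]₂* c-commands the anaphor but is outside its binding domain → cannot satisfy Principle A.
*Yuki₃* c-commands the anaphor but is outside its binding domain → cannot satisfy Principle A.
*Amara₄* c-commands the anaphor within its binding domain → licit binder.
*Leila₅* c-commands the anaphor within its binding domain → licit binder.

{4, 5}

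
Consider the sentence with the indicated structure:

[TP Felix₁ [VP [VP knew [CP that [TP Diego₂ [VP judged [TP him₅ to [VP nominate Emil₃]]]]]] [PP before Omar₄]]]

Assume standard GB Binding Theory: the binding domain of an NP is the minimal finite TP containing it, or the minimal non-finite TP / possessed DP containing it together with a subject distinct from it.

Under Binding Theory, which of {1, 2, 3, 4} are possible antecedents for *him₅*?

{1, 4}

*him* is a pronoun, so Principle B applies: it must be free in its binding domain.
Binding domain of *him₅*: the embedded TP, whose subject is Diego₂.
*Felix₁* c-commands the pronoun but from outside its binding domain, and is not c-commanded by it → coindexation permitted.
*Diego₂* c-commands the pronoun within its binding domain → coindexation would violate Principle B.
*Emil₃*: the pronoun c-commands this R-expression → coindexation would violate Principle C on *Emil₃*.
*Omar₄* and the pronoun do not c-command one another → neither Principle B nor Principle C is at stake; coindexation permitted.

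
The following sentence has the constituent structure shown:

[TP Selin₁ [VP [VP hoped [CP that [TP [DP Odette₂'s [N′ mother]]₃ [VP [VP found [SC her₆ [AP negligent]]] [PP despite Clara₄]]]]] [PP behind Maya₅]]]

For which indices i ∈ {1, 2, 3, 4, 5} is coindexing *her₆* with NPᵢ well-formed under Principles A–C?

{1, 2, 4, 5}

*her* is a pronoun, so Principle B applies: it must be free in its binding domain.
Binding domain of *her₆*: the embedded TP, whose subject is [Odette₂'s mother]₃.
*Selin₁* c-commands the pronoun but from outside its binding domain, and is not c-commanded by it → coindexation permitted.
*Odette₂* and the pronoun do not c-command one another → neither Principle B nor Principle C is at stake; coindexation permitted.
*[Odette₂'s mother]₃* c-commands the pronoun within its binding domain → coindexation would violate Principle B.
*Clara₄* and the pronoun do not c-command one another → neither Principle B nor Principle C is at stake; coindexation permitted.
*Maya₅* and the pronoun do not c-command one another → neither Principle B nor Principle C is at stake; coindexation permitted.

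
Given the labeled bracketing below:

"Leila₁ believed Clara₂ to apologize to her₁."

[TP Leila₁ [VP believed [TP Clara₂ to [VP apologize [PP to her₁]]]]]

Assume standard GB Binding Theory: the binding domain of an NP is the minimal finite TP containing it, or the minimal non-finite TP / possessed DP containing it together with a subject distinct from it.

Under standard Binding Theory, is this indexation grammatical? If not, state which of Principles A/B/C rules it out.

The two coindexed NPs are *Leila₁* and *her₁*.
*her₁* is a pronoun; its binding domain is the embedded TP, whose subject is Clara₂. Within that domain it is c-commanded only by *Clara₂*, which carries a different index — the pronoun is free locally, so Principle B holds.
*Leila₁* is an R-expression; *her₁* does not c-command it, and no other NP shares its index, so Principle C is satisfied.
All principles are respected.

grammatical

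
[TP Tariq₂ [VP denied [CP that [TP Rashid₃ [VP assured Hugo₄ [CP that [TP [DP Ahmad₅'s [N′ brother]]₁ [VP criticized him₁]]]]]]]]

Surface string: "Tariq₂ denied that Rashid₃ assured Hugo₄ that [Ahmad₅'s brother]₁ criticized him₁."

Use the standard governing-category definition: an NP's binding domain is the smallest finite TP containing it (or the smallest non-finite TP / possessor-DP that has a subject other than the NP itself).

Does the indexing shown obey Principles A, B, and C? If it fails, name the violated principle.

The two coindexed NPs are *[Ahmad₅'s brother]₁* and *him₁*.
*him₁* is a pronoun. Its binding domain is the embedded TP, whose subject is [Ahmad₅'s brother]₁.
*[Ahmad₅'s brother]₁* c-commands it within that domain and carries the same index.
The pronoun is locally bound → Principle B violation.

Principle B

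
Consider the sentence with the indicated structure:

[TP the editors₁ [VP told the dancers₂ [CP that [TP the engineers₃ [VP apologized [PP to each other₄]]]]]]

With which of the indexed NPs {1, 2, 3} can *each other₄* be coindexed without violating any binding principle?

*each other* is an anaphor, so Principle A applies: it must be bound in its binding domain.
Binding domain of *each other₄*: the embedded TP, whose subject is the engineers₃.
*the editors₁* c-commands the anaphor but is outside its binding domain → cannot satisfy Principle A.
*the dancers₂* c-commands the anaphor but is outside its binding domain → cannot satisfy Principle A.
*the engineers₃* c-commands the anaphor within its binding domain → licit binder.

{3}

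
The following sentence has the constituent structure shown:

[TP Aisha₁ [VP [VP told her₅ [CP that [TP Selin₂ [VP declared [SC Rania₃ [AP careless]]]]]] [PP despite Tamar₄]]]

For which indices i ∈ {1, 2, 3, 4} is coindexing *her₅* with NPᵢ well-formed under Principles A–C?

{4}

*her* is a pronoun, so Principle B applies: it must be free in its binding domain.
Binding domain of *her₅*: the matrix TP, whose subject is Aisha₁.
*Aisha₁* c-commands the pronoun within its binding domain → coindexation would violate Principle B.
*Selin₂*: the pronoun c-commands this R-expression → coindexation would violate Principle C on *Selin₂*.
*Rania₃*: the pronoun c-commands this R-expression → coindexation would violate Principle C on *Rania₃*.
*Tamar₄* and the pronoun do not c-command one another → neither Principle B nor Principle C is at stake; coindexation permitted.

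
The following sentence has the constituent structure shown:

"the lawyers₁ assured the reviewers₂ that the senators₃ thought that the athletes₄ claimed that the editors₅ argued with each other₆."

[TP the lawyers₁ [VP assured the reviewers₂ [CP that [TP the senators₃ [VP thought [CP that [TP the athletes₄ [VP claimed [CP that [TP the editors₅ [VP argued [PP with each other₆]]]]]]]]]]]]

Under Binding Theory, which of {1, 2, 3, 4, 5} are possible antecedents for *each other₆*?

{5}

*each other* is an anaphor, so Principle A applies: it must be bound in its binding domain.
Binding domain of *each other₆*: the embedded TP, whose subject is the editors₅.
*the lawyers₁* c-commands the anaphor but is outside its binding domain → cannot satisfy Principle A.
*the reviewers₂* c-commands the anaphor but is outside its binding domain → cannot satisfy Principle A.
*the senators₃* c-commands the anaphor but is outside its binding domain → cannot satisfy Principle A.
*the athletes₄* c-commands the anaphor but is outside its binding domain → cannot satisfy Principle A.
*the editors₅* c-commands the anaphor within its binding domain → licit binder.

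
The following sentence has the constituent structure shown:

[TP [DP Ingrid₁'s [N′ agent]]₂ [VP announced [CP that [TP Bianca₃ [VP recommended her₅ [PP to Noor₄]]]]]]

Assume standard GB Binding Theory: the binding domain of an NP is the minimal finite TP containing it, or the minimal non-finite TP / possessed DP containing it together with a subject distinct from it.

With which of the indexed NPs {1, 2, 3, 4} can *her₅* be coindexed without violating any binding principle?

{1, 2}

*her* is a pronoun, so Principle B applies: it must be free in its binding domain.
Binding domain of *her₅*: the embedded TP, whose subject is Bianca₃.
*Ingrid₁* and the pronoun do not c-command one another → neither Principle B nor Principle C is at stake; coindexation permitted.
*[Ingrid₁'s agent]₂* c-commands the pronoun but from outside its binding domain, and is not c-commanded by it → coindexation permitted.
*Bianca₃* c-commands the pronoun within its binding domain → coindexation would violate Principle B.
*Noor₄*: the pronoun c-commands this R-expression → coindexation would violate Principle C on *Noor₄*.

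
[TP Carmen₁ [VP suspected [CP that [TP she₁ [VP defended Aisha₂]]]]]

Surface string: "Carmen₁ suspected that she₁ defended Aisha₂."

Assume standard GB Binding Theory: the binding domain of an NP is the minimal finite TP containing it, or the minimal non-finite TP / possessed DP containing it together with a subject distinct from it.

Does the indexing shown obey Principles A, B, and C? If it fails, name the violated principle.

grammatical

The two coindexed NPs are *Carmen₁* and *she₁*.
*she₁* is a pronoun; nothing c-commands it within its binding domain (the embedded TP.), so Principle B holds trivially.
*Carmen₁* is an R-expression; *she₁* does not c-command it, and no other NP shares its index, so Principle C is satisfied.
All principles are respected.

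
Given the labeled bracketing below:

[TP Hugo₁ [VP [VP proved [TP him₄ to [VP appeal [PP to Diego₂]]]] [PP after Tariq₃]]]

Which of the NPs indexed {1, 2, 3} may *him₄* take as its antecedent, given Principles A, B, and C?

{3}

*him* is a pronoun, so Principle B applies: it must be free in its binding domain.
Binding domain of *him₄*: the matrix TP, whose subject is Hugo₁.
*Hugo₁* c-commands the pronoun within its binding domain → coindexation would violate Principle B.
*Diego₂*: the pronoun c-commands this R-expression → coindexation would violate Principle C on *Diego₂*.
*Tariq₃* and the pronoun do not c-command one another → neither Principle B nor Principle C is at stake; coindexation permitted.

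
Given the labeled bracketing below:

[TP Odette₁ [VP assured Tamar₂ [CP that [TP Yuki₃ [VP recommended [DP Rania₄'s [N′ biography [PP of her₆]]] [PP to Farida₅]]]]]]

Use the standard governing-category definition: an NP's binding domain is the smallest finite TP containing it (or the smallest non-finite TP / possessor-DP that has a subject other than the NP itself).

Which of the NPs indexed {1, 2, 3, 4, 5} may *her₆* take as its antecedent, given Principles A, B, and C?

{1, 2, 3, 5}

*her* is a pronoun, so Principle B applies: it must be free in its binding domain.
Binding domain of *her₆*: the possessed DP, whose subject is Rania₄.
*Odette₁* c-commands the pronoun but from outside its binding domain, and is not c-commanded by it → coindexation permitted.
*Tamar₂* c-commands the pronoun but from outside its binding domain, and is not c-commanded by it → coindexation permitted.
*Yuki₃* c-commands the pronoun but from outside its binding domain, and is not c-commanded by it → coindexation permitted.
*Rania₄* c-commands the pronoun within its binding domain → coindexation would violate Principle B.
*Farida₅* and the pronoun do not c-command one another → neither Principle B nor Principle C is at stake; coindexation permitted.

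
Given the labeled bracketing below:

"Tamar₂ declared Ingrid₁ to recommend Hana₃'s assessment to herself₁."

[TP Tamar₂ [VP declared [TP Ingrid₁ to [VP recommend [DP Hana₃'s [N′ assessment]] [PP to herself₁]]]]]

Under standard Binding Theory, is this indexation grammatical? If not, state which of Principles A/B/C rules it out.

The two coindexed NPs are *Ingrid₁* and *herself₁*.
*herself₁* is an anaphor; its binding domain is the embedded TP, whose subject is Ingrid₁. *Ingrid₁* c-commands it within that domain and shares its index, so Principle A is satisfied.
*Ingrid₁* is an R-expression; *herself₁* does not c-command it, and no other NP shares its index, so Principle C is satisfied.
All principles are respected.

grammatical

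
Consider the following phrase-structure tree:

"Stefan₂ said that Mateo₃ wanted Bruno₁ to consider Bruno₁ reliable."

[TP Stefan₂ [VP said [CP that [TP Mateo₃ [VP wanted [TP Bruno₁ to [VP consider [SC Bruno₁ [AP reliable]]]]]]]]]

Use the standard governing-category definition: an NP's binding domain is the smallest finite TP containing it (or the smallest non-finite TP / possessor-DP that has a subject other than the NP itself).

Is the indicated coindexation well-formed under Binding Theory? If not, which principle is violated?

The two coindexed NPs are *Bruno₁* (the lower occurrence) and *Bruno₁* (the higher occurrence).
*Bruno₁* (the lower occurrence) is an R-expression. Principle C requires it to be free everywhere.
*Bruno₁* (the higher occurrence) c-commands it and carries the same index.
The R-expression is bound → Principle C violation.

Principle C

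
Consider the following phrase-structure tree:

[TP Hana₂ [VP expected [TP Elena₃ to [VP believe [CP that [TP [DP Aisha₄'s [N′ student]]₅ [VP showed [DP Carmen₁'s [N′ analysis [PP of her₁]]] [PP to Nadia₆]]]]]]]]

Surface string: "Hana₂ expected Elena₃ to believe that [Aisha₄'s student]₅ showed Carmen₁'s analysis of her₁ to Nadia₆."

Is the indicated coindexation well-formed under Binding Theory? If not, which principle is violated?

The two coindexed NPs are *Carmen₁* and *her₁*.
*her₁* is a pronoun. Its binding domain is the possessed DP, whose subject is Carmen₁.
*Carmen₁* c-commands it within that domain and carries the same index.
The pronoun is locally bound → Principle B violation.

Principle B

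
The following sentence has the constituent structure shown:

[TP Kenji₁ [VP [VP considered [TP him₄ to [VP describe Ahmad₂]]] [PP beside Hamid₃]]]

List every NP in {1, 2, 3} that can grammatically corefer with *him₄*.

{3}

*him* is a pronoun, so Principle B applies: it must be free in its binding domain.
Binding domain of *him₄*: the matrix TP, whose subject is Kenji₁.
*Kenji₁* c-commands the pronoun within its binding domain → coindexation would violate Principle B.
*Ahmad₂*: the pronoun c-commands this R-expression → coindexation would violate Principle C on *Ahmad₂*.
*Hamid₃* and the pronoun do not c-command one another → neither Principle B nor Principle C is at stake; coindexation permitted.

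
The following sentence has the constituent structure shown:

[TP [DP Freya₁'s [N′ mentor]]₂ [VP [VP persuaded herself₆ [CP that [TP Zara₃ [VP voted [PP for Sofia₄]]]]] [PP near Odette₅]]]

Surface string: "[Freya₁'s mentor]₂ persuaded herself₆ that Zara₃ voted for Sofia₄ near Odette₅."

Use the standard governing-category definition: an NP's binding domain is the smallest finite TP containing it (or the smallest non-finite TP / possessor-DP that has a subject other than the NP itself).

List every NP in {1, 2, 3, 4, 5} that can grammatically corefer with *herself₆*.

*herself* is an anaphor, so Principle A applies: it must be bound in its binding domain.
Binding domain of *herself₆*: the matrix TP, whose subject is [Freya₁'s mentor]₂.
*Freya₁* does not c-command the anaphor → cannot bind it.
*[Freya₁'s mentor]₂* c-commands the anaphor within its binding domain → licit binder.
*Zara₃* does not c-command the anaphor → cannot bind it.
*Sofia₄* does not c-command the anaphor → cannot bind it.
*Odette₅* does not c-command the anaphor → cannot bind it.

{2}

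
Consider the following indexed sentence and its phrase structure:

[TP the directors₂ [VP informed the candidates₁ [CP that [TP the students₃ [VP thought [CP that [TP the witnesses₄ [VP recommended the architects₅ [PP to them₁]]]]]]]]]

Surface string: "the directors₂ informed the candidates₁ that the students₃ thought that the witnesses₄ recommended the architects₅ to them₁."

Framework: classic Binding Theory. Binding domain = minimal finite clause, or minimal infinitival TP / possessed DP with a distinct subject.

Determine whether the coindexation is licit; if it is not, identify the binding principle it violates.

grammatical

The two coindexed NPs are *the candidates₁* and *them₁*.
*them₁* is a pronoun; its binding domain is the embedded TP, whose subject is the witnesses₄. Within that domain it is c-commanded only by *the witnesses₄*, *the architects₅*, which carry a different index — the pronoun is free locally, so Principle B holds.
*the candidates₁* is an R-expression; *them₁* does not c-command it, and no other NP shares its index, so Principle C is satisfied.
All principles are respected.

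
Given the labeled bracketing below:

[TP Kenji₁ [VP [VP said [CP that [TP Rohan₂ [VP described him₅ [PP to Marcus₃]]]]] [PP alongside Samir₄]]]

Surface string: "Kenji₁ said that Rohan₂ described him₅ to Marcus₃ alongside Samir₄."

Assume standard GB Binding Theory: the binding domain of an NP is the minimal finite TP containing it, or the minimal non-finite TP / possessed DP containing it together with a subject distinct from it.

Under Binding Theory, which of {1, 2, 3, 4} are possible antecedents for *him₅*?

*him* is a pronoun, so Principle B applies: it must be free in its binding domain.
Binding domain of *him₅*: the embedded TP, whose subject is Rohan₂.
*Kenji₁* c-commands the pronoun but from outside its binding domain, and is not c-commanded by it → coindexation permitted.
*Rohan₂* c-commands the pronoun within its binding domain → coindexation would violate Principle B.
*Marcus₃*: the pronoun c-commands this R-expression → coindexation would violate Principle C on *Marcus₃*.
*Samir₄* and the pronoun do not c-command one another → neither Principle B nor Principle C is at stake; coindexation permitted.

{1, 4}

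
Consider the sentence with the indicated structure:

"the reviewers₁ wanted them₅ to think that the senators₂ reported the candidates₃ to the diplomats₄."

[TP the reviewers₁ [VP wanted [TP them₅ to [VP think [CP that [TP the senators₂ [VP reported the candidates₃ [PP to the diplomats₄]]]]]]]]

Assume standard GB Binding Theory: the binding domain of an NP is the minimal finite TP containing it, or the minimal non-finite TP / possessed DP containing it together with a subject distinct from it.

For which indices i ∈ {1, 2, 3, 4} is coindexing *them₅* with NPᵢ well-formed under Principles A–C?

none

*them* is a pronoun, so Principle B applies: it must be free in its binding domain.
Binding domain of *them₅*: the matrix TP, whose subject is the reviewers₁.
*the reviewers₁* c-commands the pronoun within its binding domain → coindexation would violate Principle B.
*the senators₂*: the pronoun c-commands this R-expression → coindexation would violate Principle C on *the senators₂*.
*the candidates₃*: the pronoun c-commands this R-expression → coindexation would violate Principle C on *the candidates₃*.
*the diplomats₄*: the pronoun c-commands this R-expression → coindexation would violate Principle C on *the diplomats₄*.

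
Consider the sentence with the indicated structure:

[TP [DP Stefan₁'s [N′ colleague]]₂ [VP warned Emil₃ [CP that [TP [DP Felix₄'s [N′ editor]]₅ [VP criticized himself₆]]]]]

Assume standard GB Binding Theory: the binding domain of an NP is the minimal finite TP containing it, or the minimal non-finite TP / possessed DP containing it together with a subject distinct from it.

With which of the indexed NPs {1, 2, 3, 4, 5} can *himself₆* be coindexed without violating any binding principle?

{5}

*himself* is an anaphor, so Principle A applies: it must be bound in its binding domain.
Binding domain of *himself₆*: the embedded TP, whose subject is [Felix₄'s editor]₅.
*Stefan₁* does not c-command the anaphor → cannot bind it.
*[Stefan₁'s colleague]₂* c-commands the anaphor but is outside its binding domain → cannot satisfy Principle A.
*Emil₃* c-commands the anaphor but is outside its binding domain → cannot satisfy Principle A.
*Felix₄* does not c-command the anaphor → cannot bind it.
*[Felix₄'s editor]₅* c-commands the anaphor within its binding domain → licit binder.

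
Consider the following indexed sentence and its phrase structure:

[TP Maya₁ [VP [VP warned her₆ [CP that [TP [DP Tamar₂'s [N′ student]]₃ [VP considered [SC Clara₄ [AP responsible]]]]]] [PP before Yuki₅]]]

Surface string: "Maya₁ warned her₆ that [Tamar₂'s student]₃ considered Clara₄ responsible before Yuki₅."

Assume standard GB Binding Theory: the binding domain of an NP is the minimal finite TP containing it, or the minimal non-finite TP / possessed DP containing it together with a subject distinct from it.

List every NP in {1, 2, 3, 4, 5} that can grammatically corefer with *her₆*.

{5}

*her* is a pronoun, so Principle B applies: it must be free in its binding domain.
Binding domain of *her₆*: the matrix TP, whose subject is Maya₁.
*Maya₁* c-commands the pronoun within its binding domain → coindexation would violate Principle B.
*Tamar₂*: the pronoun c-commands this R-expression → coindexation would violate Principle C on *Tamar₂*.
*[Tamar₂'s student]₃*: the pronoun c-commands this R-expression → coindexation would violate Principle C on *[Tamar₂'s student]₃*.
*Clara₄*: the pronoun c-commands this R-expression → coindexation would violate Principle C on *Clara₄*.
*Yuki₅* and the pronoun do not c-command one another → neither Principle B nor Principle C is at stake; coindexation permitted.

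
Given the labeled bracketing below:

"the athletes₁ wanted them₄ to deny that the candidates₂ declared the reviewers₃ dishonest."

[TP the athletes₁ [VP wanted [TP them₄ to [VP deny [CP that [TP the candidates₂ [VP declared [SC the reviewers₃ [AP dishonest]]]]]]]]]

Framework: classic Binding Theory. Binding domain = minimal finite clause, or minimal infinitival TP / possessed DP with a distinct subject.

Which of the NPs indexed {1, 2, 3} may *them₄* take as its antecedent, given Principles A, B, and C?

none

*them* is a pronoun, so Principle B applies: it must be free in its binding domain.
Binding domain of *them₄*: the matrix TP, whose subject is the athletes₁.
*the athletes₁* c-commands the pronoun within its binding domain → coindexation would violate Principle B.
*the candidates₂*: the pronoun c-commands this R-expression → coindexation would violate Principle C on *the candidates₂*.
*the reviewers₃*: the pronoun c-commands this R-expression → coindexation would violate Principle C on *the reviewers₃*.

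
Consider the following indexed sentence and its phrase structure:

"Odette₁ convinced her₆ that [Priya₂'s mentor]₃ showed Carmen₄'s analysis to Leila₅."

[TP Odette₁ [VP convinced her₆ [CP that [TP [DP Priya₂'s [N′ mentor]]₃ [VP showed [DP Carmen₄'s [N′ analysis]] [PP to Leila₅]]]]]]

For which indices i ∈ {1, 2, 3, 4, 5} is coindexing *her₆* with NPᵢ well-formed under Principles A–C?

*her* is a pronoun, so Principle B applies: it must be free in its binding domain.
Binding domain of *her₆*: the matrix TP, whose subject is Odette₁.
*Odette₁* c-commands the pronoun within its binding domain → coindexation would violate Principle B.
*Priya₂*: the pronoun c-commands this R-expression → coindexation would violate Principle C on *Priya₂*.
*[Priya₂'s mentor]₃*: the pronoun c-commands this R-expression → coindexation would violate Principle C on *[Priya₂'s mentor]₃*.
*Carmen₄*: the pronoun c-commands this R-expression → coindexation would violate Principle C on *Carmen₄*.
*Leila₅*: the pronoun c-commands this R-expression → coindexation would violate Principle C on *Leila₅*.

none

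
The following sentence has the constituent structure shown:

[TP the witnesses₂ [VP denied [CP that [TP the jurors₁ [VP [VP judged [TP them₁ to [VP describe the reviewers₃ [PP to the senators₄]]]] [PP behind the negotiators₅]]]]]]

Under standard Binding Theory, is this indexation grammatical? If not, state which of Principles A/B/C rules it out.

Principle B

The two coindexed NPs are *the jurors₁* and *them₁*.
*them₁* is a pronoun. Its binding domain is the embedded TP, whose subject is the jurors₁.
*the jurors₁* c-commands it within that domain and carries the same index.
The pronoun is locally bound → Principle B violation.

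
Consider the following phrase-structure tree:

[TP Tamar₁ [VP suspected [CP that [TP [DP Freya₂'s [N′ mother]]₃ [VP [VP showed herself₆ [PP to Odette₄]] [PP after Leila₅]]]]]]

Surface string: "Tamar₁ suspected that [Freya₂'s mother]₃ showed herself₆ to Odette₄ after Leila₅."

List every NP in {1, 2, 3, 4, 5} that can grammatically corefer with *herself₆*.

{3}

*herself* is an anaphor, so Principle A applies: it must be bound in its binding domain.
Binding domain of *herself₆*: the embedded TP, whose subject is [Freya₂'s mother]₃.
*Tamar₁* c-commands the anaphor but is outside its binding domain → cannot satisfy Principle A.
*Freya₂* does not c-command the anaphor → cannot bind it.
*[Freya₂'s mother]₃* c-commands the anaphor within its binding domain → licit binder.
*Odette₄* does not c-command the anaphor → cannot bind it.
*Leila₅* does not c-command the anaphor → cannot bind it.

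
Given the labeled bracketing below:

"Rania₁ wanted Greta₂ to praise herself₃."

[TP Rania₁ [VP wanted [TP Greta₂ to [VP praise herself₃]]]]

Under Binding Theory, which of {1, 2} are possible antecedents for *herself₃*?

{2}

*herself* is an anaphor, so Principle A applies: it must be bound in its binding domain.
Binding domain of *herself₃*: the embedded TP, whose subject is Greta₂.
*Rania₁* c-commands the anaphor but is outside its binding domain → cannot satisfy Principle A.
*Greta₂* c-commands the anaphor within its binding domain → licit binder.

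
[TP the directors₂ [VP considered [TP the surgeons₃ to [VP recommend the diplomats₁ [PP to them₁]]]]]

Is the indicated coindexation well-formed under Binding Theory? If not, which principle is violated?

Principle B

The two coindexed NPs are *the diplomats₁* and *them₁*.
*them₁* is a pronoun. Its binding domain is the embedded TP, whose subject is the surgeons₃.
*the diplomats₁* c-commands it within that domain and carries the same index.
The pronoun is locally bound → Principle B violation.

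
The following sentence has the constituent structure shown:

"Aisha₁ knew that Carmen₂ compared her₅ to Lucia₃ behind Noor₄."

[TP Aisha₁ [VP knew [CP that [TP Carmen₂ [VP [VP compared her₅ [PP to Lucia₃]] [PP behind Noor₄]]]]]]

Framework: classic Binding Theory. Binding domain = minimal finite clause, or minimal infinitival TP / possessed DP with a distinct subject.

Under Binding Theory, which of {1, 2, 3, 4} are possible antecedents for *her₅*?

{1, 4}

*her* is a pronoun, so Principle B applies: it must be free in its binding domain.
Binding domain of *her₅*: the embedded TP, whose subject is Carmen₂.
*Aisha₁* c-commands the pronoun but from outside its binding domain, and is not c-commanded by it → coindexation permitted.
*Carmen₂* c-commands the pronoun within its binding domain → coindexation would violate Principle B.
*Lucia₃*: the pronoun c-commands this R-expression → coindexation would violate Principle C on *Lucia₃*.
*Noor₄* and the pronoun do not c-command one another → neither Principle B nor Principle C is at stake; coindexation permitted.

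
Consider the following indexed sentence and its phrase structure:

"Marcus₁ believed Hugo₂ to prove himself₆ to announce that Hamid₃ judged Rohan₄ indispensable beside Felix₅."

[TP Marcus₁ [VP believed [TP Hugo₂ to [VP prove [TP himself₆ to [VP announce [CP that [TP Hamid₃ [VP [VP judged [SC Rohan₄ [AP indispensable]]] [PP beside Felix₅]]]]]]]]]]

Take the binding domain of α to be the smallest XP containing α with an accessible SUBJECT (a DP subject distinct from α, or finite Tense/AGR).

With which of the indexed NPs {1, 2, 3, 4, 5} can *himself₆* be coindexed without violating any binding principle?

{2}

*himself* is an anaphor, so Principle A applies: it must be bound in its binding domain.
Binding domain of *himself₆*: the embedded TP, whose subject is Hugo₂.
*Marcus₁* c-commands the anaphor but is outside its binding domain → cannot satisfy Principle A.
*Hugo₂* c-commands the anaphor within its binding domain → licit binder.
*Hamid₃* does not c-command the anaphor → cannot bind it.
*Rohan₄* does not c-command the anaphor → cannot bind it.
*Felix₅* does not c-command the anaphor → cannot bind it.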